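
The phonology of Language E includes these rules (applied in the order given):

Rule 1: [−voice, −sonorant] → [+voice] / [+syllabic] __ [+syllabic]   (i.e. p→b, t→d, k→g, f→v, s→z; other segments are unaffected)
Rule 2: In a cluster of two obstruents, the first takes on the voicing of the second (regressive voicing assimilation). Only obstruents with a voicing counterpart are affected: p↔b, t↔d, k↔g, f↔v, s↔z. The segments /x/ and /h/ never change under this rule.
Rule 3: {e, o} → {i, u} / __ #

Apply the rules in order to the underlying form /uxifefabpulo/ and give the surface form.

uxivevappulu

Rule 1 (intervocalic voicing): /f/ is a voiceless obstruent between vowels /i/ and /e/, so it voices to [v]. /f/ is a voiceless obstruent between vowels /e/ and /a/, so it voices to [v]. /uxifefabpulo/ → uxivevabpulo.
Rule 2 (regressive voicing assimilation): /b/ precedes the voiceless obstruent /p/, so it devoices to [p] by assimilation. /uxivevabpulo/ → uxivevappulo.
Rule 3 (final vowel raising): /o/ is a mid vowel in word-final position, so it raises to [u]. /uxivevappulo/ → uxivevappulu.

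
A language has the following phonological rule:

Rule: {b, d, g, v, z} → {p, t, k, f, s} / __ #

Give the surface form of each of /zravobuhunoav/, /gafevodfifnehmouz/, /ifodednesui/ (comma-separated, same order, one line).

zravobuhunoaf, gafevodfifnehmous, ifodednesui

/zravobuhunoav/: /v/ is a voiced obstruent in word-final position, so it devoices to [f]. → [zravobuhunoaf].
/gafevodfifnehmouz/: /z/ is a voiced obstruent in word-final position, so it devoices to [s]. → [gafevodfifnehmous].
/ifodednesui/: the rule's environment is not met; surfaces unchanged as [ifodednesui].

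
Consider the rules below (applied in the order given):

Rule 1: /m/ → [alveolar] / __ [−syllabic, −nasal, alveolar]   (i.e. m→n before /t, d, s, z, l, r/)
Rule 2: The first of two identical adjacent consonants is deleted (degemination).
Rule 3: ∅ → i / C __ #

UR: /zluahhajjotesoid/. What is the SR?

Rule 1 (nasal place assimilation): no segment meets the environment; /zluahhajjotesoid/ is unchanged.
Rule 2 (degemination): /hh/ is a geminate; the first /h/ deletes. /jj/ is a geminate; the first /j/ deletes. /zluahhajjotesoid/ → zluahajotesoid.
Rule 3 (final i-epenthesis): the form ends in the consonant /d/, so [i] is inserted word-finally. /zluahajotesoid/ → zluahajotesoidi.

zluahajotesoidi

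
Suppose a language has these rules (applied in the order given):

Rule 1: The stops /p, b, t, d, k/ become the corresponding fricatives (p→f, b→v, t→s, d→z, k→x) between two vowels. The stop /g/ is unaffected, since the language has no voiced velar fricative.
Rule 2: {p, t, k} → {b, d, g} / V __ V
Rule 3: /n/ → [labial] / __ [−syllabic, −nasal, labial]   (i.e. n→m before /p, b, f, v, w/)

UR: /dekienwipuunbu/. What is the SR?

dexiemwifuumbu

Rule 1 (intervocalic spirantization): /k/ is a stop between vowels /e/ and /i/, so it spirantizes to the fricative [x]. /p/ is a stop between vowels /i/ and /u/, so it spirantizes to the fricative [f]. /dekienwipuunbu/ → dexienwifuunbu.
Rule 2 (intervocalic voicing): no segment meets the environment; /dexienwifuunbu/ is unchanged.
Rule 3 (nasal place assimilation): /n/ precedes the labial consonant /w/, so it assimilates in place to [m]. /n/ precedes the labial consonant /b/, so it assimilates in place to [m]. /dexienwifuunbu/ → dexiemwifuumbu.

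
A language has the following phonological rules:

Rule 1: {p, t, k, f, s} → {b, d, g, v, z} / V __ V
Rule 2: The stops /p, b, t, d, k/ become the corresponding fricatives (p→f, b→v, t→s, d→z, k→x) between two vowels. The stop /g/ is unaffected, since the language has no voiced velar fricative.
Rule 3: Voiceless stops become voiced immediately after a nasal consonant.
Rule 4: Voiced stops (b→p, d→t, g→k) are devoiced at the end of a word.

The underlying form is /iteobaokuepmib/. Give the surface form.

Rule 1 (intervocalic voicing): /t/ is a voiceless obstruent between vowels /i/ and /e/, so it voices to [d]. /k/ is a voiceless obstruent between vowels /o/ and /u/, so it voices to [g]. /iteobaokuepmib/ → ideobaoguepmib.
Rule 2 (intervocalic spirantization): /d/ is a stop between vowels /i/ and /e/, so it spirantizes to the fricative [z]. /b/ is a stop between vowels /o/ and /a/, so it spirantizes to the fricative [v]. /ideobaoguepmib/ → izeovaoguepmib.
Rule 3 (post-nasal voicing): no segment meets the environment; /izeovaoguepmib/ is unchanged.
Rule 4 (final devoicing): /b/ is a voiced stop in word-final position, so it devoices to [p]. /izeovaoguepmib/ → izeovaoguepmip.

izeovaoguepmip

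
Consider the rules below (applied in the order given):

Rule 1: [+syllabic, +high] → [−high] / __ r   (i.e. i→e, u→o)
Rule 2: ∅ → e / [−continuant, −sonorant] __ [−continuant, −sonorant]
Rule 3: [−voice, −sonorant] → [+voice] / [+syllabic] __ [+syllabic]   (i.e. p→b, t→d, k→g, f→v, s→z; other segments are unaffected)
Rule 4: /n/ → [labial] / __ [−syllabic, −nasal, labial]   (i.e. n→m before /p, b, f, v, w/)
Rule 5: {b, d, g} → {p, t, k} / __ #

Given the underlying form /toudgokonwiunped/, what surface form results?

toudegogomwiumpet

Rule 1 (pre-rhotic lowering): no segment meets the environment; /toudgokonwiunped/ is unchanged.
Rule 2 (stop-cluster e-epenthesis): /d/ and /g/ form a stop–stop cluster, so [e] is inserted between them. /toudgokonwiunped/ → toudegokonwiunped.
Rule 3 (intervocalic voicing): /k/ is a voiceless obstruent between vowels /o/ and /o/, so it voices to [g]. /toudegokonwiunped/ → toudegogonwiunped.
Rule 4 (nasal place assimilation): /n/ precedes the labial consonant /w/, so it assimilates in place to [m]. /n/ precedes the labial consonant /p/, so it assimilates in place to [m]. /toudegogonwiunped/ → toudegogomwiumped.
Rule 5 (final devoicing): /d/ is a voiced stop in word-final position, so it devoices to [t]. /toudegogomwiumped/ → toudegogomwiumpet.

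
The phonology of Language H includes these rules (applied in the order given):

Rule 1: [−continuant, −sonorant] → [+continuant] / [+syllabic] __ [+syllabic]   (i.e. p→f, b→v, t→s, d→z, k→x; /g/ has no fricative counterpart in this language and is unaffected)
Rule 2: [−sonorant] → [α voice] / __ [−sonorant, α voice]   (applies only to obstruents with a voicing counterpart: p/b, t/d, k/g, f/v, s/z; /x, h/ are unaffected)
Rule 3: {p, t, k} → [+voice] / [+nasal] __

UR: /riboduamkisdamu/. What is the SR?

rivozuamgizdamu

Rule 1 (intervocalic spirantization): /b/ is a stop between vowels /i/ and /o/, so it spirantizes to the fricative [v]. /d/ is a stop between vowels /o/ and /u/, so it spirantizes to the fricative [z]. /riboduamkisdamu/ → rivozuamkisdamu.
Rule 2 (regressive voicing assimilation): /s/ precedes the voiced obstruent /d/, so it voices to [z] by assimilation. /rivozuamkisdamu/ → rivozuamkizdamu.
Rule 3 (post-nasal voicing): /k/ is a voiceless stop immediately after the nasal /m/, so it voices to [g]. /rivozuamkizdamu/ → rivozuamgizdamu.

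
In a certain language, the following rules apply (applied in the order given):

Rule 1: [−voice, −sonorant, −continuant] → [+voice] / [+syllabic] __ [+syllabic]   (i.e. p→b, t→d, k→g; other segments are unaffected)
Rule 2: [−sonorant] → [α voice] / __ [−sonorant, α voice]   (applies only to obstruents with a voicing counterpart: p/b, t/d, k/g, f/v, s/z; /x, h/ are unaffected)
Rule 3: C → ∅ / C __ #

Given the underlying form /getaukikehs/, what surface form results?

gedaugigeh

Rule 1 (intervocalic voicing): /t/ is a voiceless stop between vowels /e/ and /a/, so it voices to [d]. /k/ is a voiceless stop between vowels /u/ and /i/, so it voices to [g]. /k/ is a voiceless stop between vowels /i/ and /e/, so it voices to [g]. /getaukikehs/ → gedaugigehs.
Rule 2 (regressive voicing assimilation): no segment meets the environment; /gedaugigehs/ is unchanged.
Rule 3 (final cluster simplification): /s/ is the second consonant of a word-final cluster /hs/, so it deletes. /gedaugigehs/ → gedaugigeh.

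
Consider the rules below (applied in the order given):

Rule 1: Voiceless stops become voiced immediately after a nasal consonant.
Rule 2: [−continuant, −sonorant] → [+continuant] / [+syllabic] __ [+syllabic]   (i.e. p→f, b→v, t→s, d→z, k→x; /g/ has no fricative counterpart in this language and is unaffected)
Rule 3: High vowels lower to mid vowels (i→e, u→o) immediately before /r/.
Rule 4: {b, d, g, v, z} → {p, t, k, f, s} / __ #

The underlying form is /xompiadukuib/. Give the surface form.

Rule 1 (post-nasal voicing): /p/ is a voiceless stop immediately after the nasal /m/, so it voices to [b]. /xompiadukuib/ → xombiadukuib.
Rule 2 (intervocalic spirantization): /d/ is a stop between vowels /a/ and /u/, so it spirantizes to the fricative [z]. /k/ is a stop between vowels /u/ and /u/, so it spirantizes to the fricative [x]. /xombiadukuib/ → xombiazuxuib.
Rule 3 (pre-rhotic lowering): no segment meets the environment; /xombiazuxuib/ is unchanged.
Rule 4 (final devoicing): /b/ is a voiced obstruent in word-final position, so it devoices to [p]. /xombiazuxuib/ → xombiazuxuip.

xombiazuxuip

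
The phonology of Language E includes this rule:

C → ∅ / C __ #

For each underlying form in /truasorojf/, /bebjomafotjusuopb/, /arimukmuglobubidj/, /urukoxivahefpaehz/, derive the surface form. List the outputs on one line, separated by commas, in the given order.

truasoroj, bebjomafotjusuop, arimukmuglobubid, urukoxivahefpaeh

/truasorojf/: /f/ is the second consonant of a word-final cluster /jf/, so it deletes. → [truasoroj].
/bebjomafotjusuopb/: /b/ is the second consonant of a word-final cluster /pb/, so it deletes. → [bebjomafotjusuop].
/arimukmuglobubidj/: /j/ is the second consonant of a word-final cluster /dj/, so it deletes. → [arimukmuglobubid].
/urukoxivahefpaehz/: /z/ is the second consonant of a word-final cluster /hz/, so it deletes. → [urukoxivahefpaeh].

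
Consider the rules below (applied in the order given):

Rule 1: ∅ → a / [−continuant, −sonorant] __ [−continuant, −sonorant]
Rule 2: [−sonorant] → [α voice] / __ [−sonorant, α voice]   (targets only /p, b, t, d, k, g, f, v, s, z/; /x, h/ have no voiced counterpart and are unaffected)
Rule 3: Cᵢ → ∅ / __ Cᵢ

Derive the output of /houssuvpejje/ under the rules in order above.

housufpeje

Rule 1 (stop-cluster a-epenthesis): no segment meets the environment; /houssuvpejje/ is unchanged.
Rule 2 (regressive voicing assimilation): /v/ precedes the voiceless obstruent /p/, so it devoices to [f] by assimilation. /houssuvpejje/ → houssufpejje.
Rule 3 (degemination): /ss/ is a geminate; the first /s/ deletes. /jj/ is a geminate; the first /j/ deletes. /houssufpejje/ → housufpeje.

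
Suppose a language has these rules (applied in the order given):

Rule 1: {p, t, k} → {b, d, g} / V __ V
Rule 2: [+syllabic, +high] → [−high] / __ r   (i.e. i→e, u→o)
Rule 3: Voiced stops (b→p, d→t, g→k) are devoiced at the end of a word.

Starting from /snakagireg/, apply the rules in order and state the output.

Rule 1 (intervocalic voicing): /k/ is a voiceless stop between vowels /a/ and /a/, so it voices to [g]. /snakagireg/ → snagagireg.
Rule 2 (pre-rhotic lowering): /i/ is a high vowel immediately before /r/, so it lowers to [e]. /snagagireg/ → snagagereg.
Rule 3 (final devoicing): /g/ is a voiced stop in word-final position, so it devoices to [k]. /snagagereg/ → snagagerek.

snagagerek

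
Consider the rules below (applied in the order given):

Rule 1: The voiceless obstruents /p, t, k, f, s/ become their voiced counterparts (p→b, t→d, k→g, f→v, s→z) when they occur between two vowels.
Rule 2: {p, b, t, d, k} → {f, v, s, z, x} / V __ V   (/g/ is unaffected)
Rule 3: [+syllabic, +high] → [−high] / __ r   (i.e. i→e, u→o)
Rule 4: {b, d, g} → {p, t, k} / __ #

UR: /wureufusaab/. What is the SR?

Rule 1 (intervocalic voicing): /f/ is a voiceless obstruent between vowels /u/ and /u/, so it voices to [v]. /s/ is a voiceless obstruent between vowels /u/ and /a/, so it voices to [z]. /wureufusaab/ → wureuvuzaab.
Rule 2 (intervocalic spirantization): no segment meets the environment; /wureuvuzaab/ is unchanged.
Rule 3 (pre-rhotic lowering): /u/ is a high vowel immediately before /r/, so it lowers to [o]. /wureuvuzaab/ → woreuvuzaab.
Rule 4 (final devoicing): /b/ is a voiced stop in word-final position, so it devoices to [p]. /woreuvuzaab/ → woreuvuzaap.

woreuvuzaap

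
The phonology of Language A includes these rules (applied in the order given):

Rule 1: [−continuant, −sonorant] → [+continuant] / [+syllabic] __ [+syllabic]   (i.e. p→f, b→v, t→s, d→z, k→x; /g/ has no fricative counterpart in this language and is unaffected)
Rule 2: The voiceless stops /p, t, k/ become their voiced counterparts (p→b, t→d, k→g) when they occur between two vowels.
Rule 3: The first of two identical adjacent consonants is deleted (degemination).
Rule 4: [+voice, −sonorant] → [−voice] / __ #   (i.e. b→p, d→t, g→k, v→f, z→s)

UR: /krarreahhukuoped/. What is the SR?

krareahuxuofet

Rule 1 (intervocalic spirantization): /k/ is a stop between vowels /u/ and /u/, so it spirantizes to the fricative [x]. /p/ is a stop between vowels /o/ and /e/, so it spirantizes to the fricative [f]. /krarreahhukuoped/ → krarreahhuxuofed.
Rule 2 (intervocalic voicing): no segment meets the environment; /krarreahhuxuofed/ is unchanged.
Rule 3 (degemination): /rr/ is a geminate; the first /r/ deletes. /hh/ is a geminate; the first /h/ deletes. /krarreahhuxuofed/ → krareahuxuofed.
Rule 4 (final devoicing): /d/ is a voiced obstruent in word-final position, so it devoices to [t]. /krareahuxuofed/ → krareahuxuofet.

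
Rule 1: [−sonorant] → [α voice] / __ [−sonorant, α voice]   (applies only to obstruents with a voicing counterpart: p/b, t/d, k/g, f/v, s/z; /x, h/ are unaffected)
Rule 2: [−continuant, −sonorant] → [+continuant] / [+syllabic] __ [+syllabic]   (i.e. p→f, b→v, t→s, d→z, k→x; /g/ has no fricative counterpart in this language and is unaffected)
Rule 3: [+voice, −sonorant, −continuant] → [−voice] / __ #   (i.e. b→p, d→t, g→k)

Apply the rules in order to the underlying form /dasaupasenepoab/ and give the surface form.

Rule 1 (regressive voicing assimilation): no segment meets the environment; /dasaupasenepoab/ is unchanged.
Rule 2 (intervocalic spirantization): /p/ is a stop between vowels /u/ and /a/, so it spirantizes to the fricative [f]. /p/ is a stop between vowels /e/ and /o/, so it spirantizes to the fricative [f]. /dasaupasenepoab/ → dasaufasenefoab.
Rule 3 (final devoicing): /b/ is a voiced stop in word-final position, so it devoices to [p]. /dasaufasenefoab/ → dasaufasenefoap.

dasaufasenefoap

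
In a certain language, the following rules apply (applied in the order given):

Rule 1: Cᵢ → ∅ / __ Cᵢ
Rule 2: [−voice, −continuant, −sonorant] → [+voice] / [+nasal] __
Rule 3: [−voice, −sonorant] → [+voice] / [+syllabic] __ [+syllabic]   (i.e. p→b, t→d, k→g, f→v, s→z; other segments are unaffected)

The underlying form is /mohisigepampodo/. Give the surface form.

mohizigebambodo

Rule 1 (degemination): no segment meets the environment; /mohisigepampodo/ is unchanged.
Rule 2 (post-nasal voicing): /p/ is a voiceless stop immediately after the nasal /m/, so it voices to [b]. /mohisigepampodo/ → mohisigepambodo.
Rule 3 (intervocalic voicing): /s/ is a voiceless obstruent between vowels /i/ and /i/, so it voices to [z]. /p/ is a voiceless obstruent between vowels /e/ and /a/, so it voices to [b]. /mohisigepambodo/ → mohizigebambodo.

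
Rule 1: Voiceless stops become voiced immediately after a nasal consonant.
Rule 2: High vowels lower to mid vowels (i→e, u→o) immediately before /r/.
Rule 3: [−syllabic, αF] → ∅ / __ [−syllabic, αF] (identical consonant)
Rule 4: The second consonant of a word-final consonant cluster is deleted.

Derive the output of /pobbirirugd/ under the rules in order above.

pobererug

Rule 1 (post-nasal voicing): no segment meets the environment; /pobbirirugd/ is unchanged.
Rule 2 (pre-rhotic lowering): /i/ is a high vowel immediately before /r/, so it lowers to [e]. /i/ is a high vowel immediately before /r/, so it lowers to [e]. /pobbirirugd/ → pobbererugd.
Rule 3 (degemination): /bb/ is a geminate; the first /b/ deletes. /pobbererugd/ → pobererugd.
Rule 4 (final cluster simplification): /d/ is the second consonant of a word-final cluster /gd/, so it deletes. /pobererugd/ → pobererug.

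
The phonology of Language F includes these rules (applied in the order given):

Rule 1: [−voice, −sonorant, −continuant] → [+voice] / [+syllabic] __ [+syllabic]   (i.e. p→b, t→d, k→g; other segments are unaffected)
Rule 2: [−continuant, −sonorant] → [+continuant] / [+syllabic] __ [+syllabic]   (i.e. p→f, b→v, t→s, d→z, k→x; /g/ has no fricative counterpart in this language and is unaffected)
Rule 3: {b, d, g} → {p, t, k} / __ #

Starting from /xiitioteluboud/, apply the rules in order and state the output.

xiiziozeluvout

Rule 1 (intervocalic voicing): /t/ is a voiceless stop between vowels /i/ and /i/, so it voices to [d]. /t/ is a voiceless stop between vowels /o/ and /e/, so it voices to [d]. /xiitioteluboud/ → xiidiodeluboud.
Rule 2 (intervocalic spirantization): /d/ is a stop between vowels /i/ and /i/, so it spirantizes to the fricative [z]. /d/ is a stop between vowels /o/ and /e/, so it spirantizes to the fricative [z]. /b/ is a stop between vowels /u/ and /o/, so it spirantizes to the fricative [v]. /xiidiodeluboud/ → xiiziozeluvoud.
Rule 3 (final devoicing): /d/ is a voiced stop in word-final position, so it devoices to [t]. /xiiziozeluvoud/ → xiiziozeluvout.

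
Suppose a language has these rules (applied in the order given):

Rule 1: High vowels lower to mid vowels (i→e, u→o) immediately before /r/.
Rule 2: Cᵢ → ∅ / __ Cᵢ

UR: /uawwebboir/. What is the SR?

uaweboer

Rule 1 (pre-rhotic lowering): /i/ is a high vowel immediately before /r/, so it lowers to [e]. /uawwebboir/ → uawwebboer.
Rule 2 (degemination): /ww/ is a geminate; the first /w/ deletes. /bb/ is a geminate; the first /b/ deletes. /uawwebboer/ → uaweboer.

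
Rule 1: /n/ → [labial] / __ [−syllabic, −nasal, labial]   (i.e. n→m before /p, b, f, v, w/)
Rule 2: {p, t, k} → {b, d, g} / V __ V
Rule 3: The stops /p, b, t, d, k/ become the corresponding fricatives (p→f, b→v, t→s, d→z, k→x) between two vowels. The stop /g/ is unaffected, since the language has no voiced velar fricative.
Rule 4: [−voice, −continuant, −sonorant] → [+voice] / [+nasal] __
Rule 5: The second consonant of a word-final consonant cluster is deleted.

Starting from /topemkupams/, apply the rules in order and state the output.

Rule 1 (nasal place assimilation): no segment meets the environment; /topemkupams/ is unchanged.
Rule 2 (intervocalic voicing): /p/ is a voiceless stop between vowels /o/ and /e/, so it voices to [b]. /p/ is a voiceless stop between vowels /u/ and /a/, so it voices to [b]. /topemkupams/ → tobemkubams.
Rule 3 (intervocalic spirantization): /b/ is a stop between vowels /o/ and /e/, so it spirantizes to the fricative [v]. /b/ is a stop between vowels /u/ and /a/, so it spirantizes to the fricative [v]. /tobemkubams/ → tovemkuvams.
Rule 4 (post-nasal voicing): /k/ is a voiceless stop immediately after the nasal /m/, so it voices to [g]. /tovemkuvams/ → tovemguvams.
Rule 5 (final cluster simplification): /s/ is the second consonant of a word-final cluster /ms/, so it deletes. /tovemguvams/ → tovemguvam.

tovemguvam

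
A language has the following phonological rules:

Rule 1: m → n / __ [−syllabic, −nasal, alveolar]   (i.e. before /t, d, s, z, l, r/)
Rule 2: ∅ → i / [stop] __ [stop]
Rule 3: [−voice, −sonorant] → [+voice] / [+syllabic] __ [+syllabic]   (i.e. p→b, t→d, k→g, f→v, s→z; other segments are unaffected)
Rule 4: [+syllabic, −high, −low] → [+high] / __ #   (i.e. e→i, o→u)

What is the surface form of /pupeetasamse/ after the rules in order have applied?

Rule 1 (nasal place assimilation): /m/ precedes the alveolar consonant /s/, so it assimilates in place to [n]. /pupeetasamse/ → pupeetasanse.
Rule 2 (stop-cluster i-epenthesis): no segment meets the environment; /pupeetasanse/ is unchanged.
Rule 3 (intervocalic voicing): /p/ is a voiceless obstruent between vowels /u/ and /e/, so it voices to [b]. /t/ is a voiceless obstruent between vowels /e/ and /a/, so it voices to [d]. /s/ is a voiceless obstruent between vowels /a/ and /a/, so it voices to [z]. /pupeetasanse/ → pubeedazanse.
Rule 4 (final vowel raising): /e/ is a mid vowel in word-final position, so it raises to [i]. /pubeedazanse/ → pubeedazansi.

pubeedazansi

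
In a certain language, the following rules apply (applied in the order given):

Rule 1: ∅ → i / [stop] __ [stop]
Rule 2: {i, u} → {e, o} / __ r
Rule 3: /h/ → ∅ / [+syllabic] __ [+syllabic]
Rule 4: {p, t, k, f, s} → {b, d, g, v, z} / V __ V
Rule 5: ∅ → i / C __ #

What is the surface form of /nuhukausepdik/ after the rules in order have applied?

Rule 1 (stop-cluster i-epenthesis): /p/ and /d/ form a stop–stop cluster, so [i] is inserted between them. /nuhukausepdik/ → nuhukausepidik.
Rule 2 (pre-rhotic lowering): no segment meets the environment; /nuhukausepidik/ is unchanged.
Rule 3 (intervocalic h-deletion): /h/ occurs between vowels /u/ and /u/, so it deletes. /nuhukausepidik/ → nuukausepidik.
Rule 4 (intervocalic voicing): /k/ is a voiceless obstruent between vowels /u/ and /a/, so it voices to [g]. /s/ is a voiceless obstruent between vowels /u/ and /e/, so it voices to [z]. /p/ is a voiceless obstruent between vowels /e/ and /i/, so it voices to [b]. /nuukausepidik/ → nuugauzebidik.
Rule 5 (final i-epenthesis): the form ends in the consonant /k/, so [i] is inserted word-finally. /nuugauzebidik/ → nuugauzebidiki.

nuugauzebidiki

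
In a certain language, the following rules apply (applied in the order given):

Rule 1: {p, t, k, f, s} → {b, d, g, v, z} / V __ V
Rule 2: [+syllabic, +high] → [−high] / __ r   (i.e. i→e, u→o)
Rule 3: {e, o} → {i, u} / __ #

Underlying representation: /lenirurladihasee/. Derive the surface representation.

lenerorladihazei

Rule 1 (intervocalic voicing): /s/ is a voiceless obstruent between vowels /a/ and /e/, so it voices to [z]. /lenirurladihasee/ → lenirurladihazee.
Rule 2 (pre-rhotic lowering): /i/ is a high vowel immediately before /r/, so it lowers to [e]. /u/ is a high vowel immediately before /r/, so it lowers to [o]. /lenirurladihazee/ → lenerorladihazee.
Rule 3 (final vowel raising): /e/ is a mid vowel in word-final position, so it raises to [i]. /lenerorladihazee/ → lenerorladihazei.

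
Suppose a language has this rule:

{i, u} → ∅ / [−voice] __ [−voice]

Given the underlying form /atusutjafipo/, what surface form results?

atstjafpo

/u/ is a high vowel flanked by voiceless consonants /t/ and /s/, so it deletes.
/u/ is a high vowel flanked by voiceless consonants /s/ and /t/, so it deletes.
/i/ is a high vowel flanked by voiceless consonants /f/ and /p/, so it deletes.
Surface form: [atstjafpo].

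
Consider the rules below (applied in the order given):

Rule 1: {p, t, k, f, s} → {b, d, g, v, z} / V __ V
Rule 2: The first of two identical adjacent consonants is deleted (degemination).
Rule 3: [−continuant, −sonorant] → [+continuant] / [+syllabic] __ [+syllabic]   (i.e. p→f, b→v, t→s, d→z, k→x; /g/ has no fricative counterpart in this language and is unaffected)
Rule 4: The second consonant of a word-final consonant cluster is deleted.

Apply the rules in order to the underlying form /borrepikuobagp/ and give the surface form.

boreviguovag

Rule 1 (intervocalic voicing): /p/ is a voiceless obstruent between vowels /e/ and /i/, so it voices to [b]. /k/ is a voiceless obstruent between vowels /i/ and /u/, so it voices to [g]. /borrepikuobagp/ → borrebiguobagp.
Rule 2 (degemination): /rr/ is a geminate; the first /r/ deletes. /borrebiguobagp/ → borebiguobagp.
Rule 3 (intervocalic spirantization): /b/ is a stop between vowels /e/ and /i/, so it spirantizes to the fricative [v]. /b/ is a stop between vowels /o/ and /a/, so it spirantizes to the fricative [v]. /borebiguobagp/ → boreviguovagp.
Rule 4 (final cluster simplification): /p/ is the second consonant of a word-final cluster /gp/, so it deletes. /boreviguovagp/ → boreviguovag.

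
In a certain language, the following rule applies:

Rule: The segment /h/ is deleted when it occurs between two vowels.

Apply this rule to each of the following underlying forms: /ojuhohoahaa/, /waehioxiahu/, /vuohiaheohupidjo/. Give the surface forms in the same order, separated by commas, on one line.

ojuooaaa, waeioxiau, vuoiaeoupidjo

/ojuhohoahaa/: /h/ occurs between vowels /u/ and /o/, so it deletes. /h/ occurs between vowels /o/ and /o/, so it deletes. /h/ occurs between vowels /a/ and /a/, so it deletes. → [ojuooaaa].
/waehioxiahu/: /h/ occurs between vowels /e/ and /i/, so it deletes. /h/ occurs between vowels /a/ and /u/, so it deletes. → [waeioxiau].
/vuohiaheohupidjo/: /h/ occurs between vowels /o/ and /i/, so it deletes. /h/ occurs between vowels /a/ and /e/, so it deletes. /h/ occurs between vowels /o/ and /u/, so it deletes. → [vuoiaeoupidjo].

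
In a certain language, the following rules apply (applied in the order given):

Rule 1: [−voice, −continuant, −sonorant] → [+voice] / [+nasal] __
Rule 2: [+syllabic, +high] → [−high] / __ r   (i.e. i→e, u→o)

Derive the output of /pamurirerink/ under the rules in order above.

pamorerering

Rule 1 (post-nasal voicing): /k/ is a voiceless stop immediately after the nasal /n/, so it voices to [g]. /pamurirerink/ → pamurirering.
Rule 2 (pre-rhotic lowering): /u/ is a high vowel immediately before /r/, so it lowers to [o]. /i/ is a high vowel immediately before /r/, so it lowers to [e]. /pamurirering/ → pamorerering.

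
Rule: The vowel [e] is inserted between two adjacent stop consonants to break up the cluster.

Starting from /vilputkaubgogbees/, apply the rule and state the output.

vilputekaubegogebees

/t/ and /k/ form a stop–stop cluster, so [e] is inserted between them.
/b/ and /g/ form a stop–stop cluster, so [e] is inserted between them.
/g/ and /b/ form a stop–stop cluster, so [e] is inserted between them.
Surface form: [vilputekaubegogebees].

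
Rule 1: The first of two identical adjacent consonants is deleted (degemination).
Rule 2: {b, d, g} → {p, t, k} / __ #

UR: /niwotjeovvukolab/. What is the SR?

niwotjeovukolap

Rule 1 (degemination): /vv/ is a geminate; the first /v/ deletes. /niwotjeovvukolab/ → niwotjeovukolab.
Rule 2 (final devoicing): /b/ is a voiced stop in word-final position, so it devoices to [p]. /niwotjeovukolab/ → niwotjeovukolap.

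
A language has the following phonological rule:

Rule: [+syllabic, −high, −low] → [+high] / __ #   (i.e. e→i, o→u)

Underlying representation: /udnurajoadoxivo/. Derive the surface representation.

Scanning /udnurajoadoxivo/: /o/ at position 8 is not in the conditioning environment; /o/ at position 11 is not in the conditioning environment; /o/ is a mid vowel in word-final position, so it raises to [u].
Result: [udnurajoadoxivu].

udnurajoadoxivu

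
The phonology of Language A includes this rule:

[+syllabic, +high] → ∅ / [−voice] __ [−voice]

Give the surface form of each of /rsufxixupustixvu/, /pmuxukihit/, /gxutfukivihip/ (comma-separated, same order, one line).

rsfxxpstxvu, pmuxkht, gxtfkivihp

/rsufxixupustixvu/: /u/ is a high vowel flanked by voiceless consonants /s/ and /f/, so it deletes. /i/ is a high vowel flanked by voiceless consonants /x/ and /x/, so it deletes. /u/ is a high vowel flanked by voiceless consonants /x/ and /p/, so it deletes. /u/ is a high vowel flanked by voiceless consonants /p/ and /s/, so it deletes. /i/ is a high vowel flanked by voiceless consonants /t/ and /x/, so it deletes. → [rsfxxpstxvu].
/pmuxukihit/: /u/ is a high vowel flanked by voiceless consonants /x/ and /k/, so it deletes. /i/ is a high vowel flanked by voiceless consonants /k/ and /h/, so it deletes. /i/ is a high vowel flanked by voiceless consonants /h/ and /t/, so it deletes. → [pmuxkht].
/gxutfukivihip/: /u/ is a high vowel flanked by voiceless consonants /x/ and /t/, so it deletes. /u/ is a high vowel flanked by voiceless consonants /f/ and /k/, so it deletes. /i/ is a high vowel flanked by voiceless consonants /h/ and /p/, so it deletes. → [gxtfkivihp].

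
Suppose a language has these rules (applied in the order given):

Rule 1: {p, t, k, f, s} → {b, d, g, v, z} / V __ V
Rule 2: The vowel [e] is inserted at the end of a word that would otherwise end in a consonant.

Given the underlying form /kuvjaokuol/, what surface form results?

Rule 1 (intervocalic voicing): /k/ is a voiceless obstruent between vowels /o/ and /u/, so it voices to [g]. /kuvjaokuol/ → kuvjaoguol.
Rule 2 (final e-epenthesis): the form ends in the consonant /l/, so [e] is inserted word-finally. /kuvjaoguol/ → kuvjaoguole.

kuvjaoguole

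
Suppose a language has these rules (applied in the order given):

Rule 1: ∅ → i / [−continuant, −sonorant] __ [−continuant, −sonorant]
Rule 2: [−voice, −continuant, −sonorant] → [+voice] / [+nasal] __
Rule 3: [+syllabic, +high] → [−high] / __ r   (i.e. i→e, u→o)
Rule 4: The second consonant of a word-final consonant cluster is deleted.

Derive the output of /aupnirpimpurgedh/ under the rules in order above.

aupnerpimborged

Rule 1 (stop-cluster i-epenthesis): no segment meets the environment; /aupnirpimpurgedh/ is unchanged.
Rule 2 (post-nasal voicing): /p/ is a voiceless stop immediately after the nasal /m/, so it voices to [b]. /aupnirpimpurgedh/ → aupnirpimburgedh.
Rule 3 (pre-rhotic lowering): /i/ is a high vowel immediately before /r/, so it lowers to [e]. /u/ is a high vowel immediately before /r/, so it lowers to [o]. /aupnirpimburgedh/ → aupnerpimborgedh.
Rule 4 (final cluster simplification): /h/ is the second consonant of a word-final cluster /dh/, so it deletes. /aupnerpimborgedh/ → aupnerpimborged.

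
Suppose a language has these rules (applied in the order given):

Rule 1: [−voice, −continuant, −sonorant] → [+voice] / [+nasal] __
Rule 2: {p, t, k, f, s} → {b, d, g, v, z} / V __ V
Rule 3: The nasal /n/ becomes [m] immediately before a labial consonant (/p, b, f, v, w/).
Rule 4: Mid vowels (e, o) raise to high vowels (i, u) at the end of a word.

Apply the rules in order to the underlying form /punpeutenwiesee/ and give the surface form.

pumbeudemwiezei

Rule 1 (post-nasal voicing): /p/ is a voiceless stop immediately after the nasal /n/, so it voices to [b]. /punpeutenwiesee/ → punbeutenwiesee.
Rule 2 (intervocalic voicing): /t/ is a voiceless obstruent between vowels /u/ and /e/, so it voices to [d]. /s/ is a voiceless obstruent between vowels /e/ and /e/, so it voices to [z]. /punbeutenwiesee/ → punbeudenwiezee.
Rule 3 (nasal place assimilation): /n/ precedes the labial consonant /b/, so it assimilates in place to [m]. /n/ precedes the labial consonant /w/, so it assimilates in place to [m]. /punbeudenwiezee/ → pumbeudemwiezee.
Rule 4 (final vowel raising): /e/ is a mid vowel in word-final position, so it raises to [i]. /pumbeudemwiezee/ → pumbeudemwiezei.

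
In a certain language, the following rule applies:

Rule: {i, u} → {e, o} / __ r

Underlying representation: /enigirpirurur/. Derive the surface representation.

enigerperoror

/i/ is a high vowel immediately before /r/, so it lowers to [e].
/i/ is a high vowel immediately before /r/, so it lowers to [e].
/u/ is a high vowel immediately before /r/, so it lowers to [o].
/u/ is a high vowel immediately before /r/, so it lowers to [o].
Surface form: [enigerperoror].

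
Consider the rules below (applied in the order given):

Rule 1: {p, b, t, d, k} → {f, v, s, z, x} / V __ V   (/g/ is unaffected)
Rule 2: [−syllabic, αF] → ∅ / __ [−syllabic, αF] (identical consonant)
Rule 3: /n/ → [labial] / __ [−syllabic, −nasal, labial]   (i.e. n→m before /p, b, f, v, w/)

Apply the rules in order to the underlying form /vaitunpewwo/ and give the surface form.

vaisumpewo

Rule 1 (intervocalic spirantization): /t/ is a stop between vowels /i/ and /u/, so it spirantizes to the fricative [s]. /vaitunpewwo/ → vaisunpewwo.
Rule 2 (degemination): /ww/ is a geminate; the first /w/ deletes. /vaisunpewwo/ → vaisunpewo.
Rule 3 (nasal place assimilation): /n/ precedes the labial consonant /p/, so it assimilates in place to [m]. /vaisunpewo/ → vaisumpewo.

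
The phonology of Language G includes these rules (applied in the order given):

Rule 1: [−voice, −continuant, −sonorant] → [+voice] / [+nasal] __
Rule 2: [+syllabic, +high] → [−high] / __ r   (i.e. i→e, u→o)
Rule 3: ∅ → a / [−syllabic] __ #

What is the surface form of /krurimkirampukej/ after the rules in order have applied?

Rule 1 (post-nasal voicing): /k/ is a voiceless stop immediately after the nasal /m/, so it voices to [g]. /p/ is a voiceless stop immediately after the nasal /m/, so it voices to [b]. /krurimkirampukej/ → krurimgirambukej.
Rule 2 (pre-rhotic lowering): /u/ is a high vowel immediately before /r/, so it lowers to [o]. /i/ is a high vowel immediately before /r/, so it lowers to [e]. /krurimgirambukej/ → krorimgerambukej.
Rule 3 (final a-epenthesis): the form ends in the consonant /j/, so [a] is inserted word-finally. /krorimgerambukej/ → krorimgerambukeja.

krorimgerambukeja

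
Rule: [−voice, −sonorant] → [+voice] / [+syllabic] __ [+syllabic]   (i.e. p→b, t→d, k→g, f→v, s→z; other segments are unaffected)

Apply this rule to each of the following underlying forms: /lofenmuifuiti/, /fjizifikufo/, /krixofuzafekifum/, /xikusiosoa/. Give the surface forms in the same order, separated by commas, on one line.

/lofenmuifuiti/: /f/ is a voiceless obstruent between vowels /o/ and /e/, so it voices to [v]. /f/ is a voiceless obstruent between vowels /i/ and /u/, so it voices to [v]. /t/ is a voiceless obstruent between vowels /i/ and /i/, so it voices to [d]. → [lovenmuivuidi].
/fjizifikufo/: /f/ is a voiceless obstruent between vowels /i/ and /i/, so it voices to [v]. /k/ is a voiceless obstruent between vowels /i/ and /u/, so it voices to [g]. /f/ is a voiceless obstruent between vowels /u/ and /o/, so it voices to [v]. → [fjiziviguvo].
/krixofuzafekifum/: /f/ is a voiceless obstruent between vowels /o/ and /u/, so it voices to [v]. /f/ is a voiceless obstruent between vowels /a/ and /e/, so it voices to [v]. /k/ is a voiceless obstruent between vowels /e/ and /i/, so it voices to [g]. /f/ is a voiceless obstruent between vowels /i/ and /u/, so it voices to [v]. → [krixovuzavegivum].
/xikusiosoa/: /k/ is a voiceless obstruent between vowels /i/ and /u/, so it voices to [g]. /s/ is a voiceless obstruent between vowels /u/ and /i/, so it voices to [z]. /s/ is a voiceless obstruent between vowels /o/ and /o/, so it voices to [z]. → [xiguziozoa].

lovenmuivuidi, fjiziviguvo, krixovuzavegivum, xiguziozoa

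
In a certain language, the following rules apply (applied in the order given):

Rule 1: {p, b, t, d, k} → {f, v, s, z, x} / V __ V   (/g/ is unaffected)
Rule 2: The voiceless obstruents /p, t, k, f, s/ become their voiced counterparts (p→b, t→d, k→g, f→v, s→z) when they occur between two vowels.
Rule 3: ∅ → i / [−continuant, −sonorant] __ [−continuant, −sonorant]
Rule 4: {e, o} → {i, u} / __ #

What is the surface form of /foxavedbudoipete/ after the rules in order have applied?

foxavedibuzoivezi

Rule 1 (intervocalic spirantization): /d/ is a stop between vowels /u/ and /o/, so it spirantizes to the fricative [z]. /p/ is a stop between vowels /i/ and /e/, so it spirantizes to the fricative [f]. /t/ is a stop between vowels /e/ and /e/, so it spirantizes to the fricative [s]. /foxavedbudoipete/ → foxavedbuzoifese.
Rule 2 (intervocalic voicing): /f/ is a voiceless obstruent between vowels /i/ and /e/, so it voices to [v]. /s/ is a voiceless obstruent between vowels /e/ and /e/, so it voices to [z]. /foxavedbuzoifese/ → foxavedbuzoiveze.
Rule 3 (stop-cluster i-epenthesis): /d/ and /b/ form a stop–stop cluster, so [i] is inserted between them. /foxavedbuzoiveze/ → foxavedibuzoiveze.
Rule 4 (final vowel raising): /e/ is a mid vowel in word-final position, so it raises to [i]. /foxavedibuzoiveze/ → foxavedibuzoivezi.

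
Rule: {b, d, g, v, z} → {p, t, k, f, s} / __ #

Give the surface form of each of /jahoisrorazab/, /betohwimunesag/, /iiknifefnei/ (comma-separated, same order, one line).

/jahoisrorazab/: /b/ is a voiced obstruent in word-final position, so it devoices to [p]. → [jahoisrorazap].
/betohwimunesag/: /g/ is a voiced obstruent in word-final position, so it devoices to [k]. → [betohwimunesak].
/iiknifefnei/: the rule's environment is not met; surfaces unchanged as [iiknifefnei].

jahoisrorazap, betohwimunesak, iiknifefnei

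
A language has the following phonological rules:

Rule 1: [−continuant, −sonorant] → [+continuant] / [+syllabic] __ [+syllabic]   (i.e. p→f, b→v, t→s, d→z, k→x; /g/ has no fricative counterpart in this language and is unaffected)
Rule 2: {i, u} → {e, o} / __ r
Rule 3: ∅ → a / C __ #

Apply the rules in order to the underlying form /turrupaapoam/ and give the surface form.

Rule 1 (intervocalic spirantization): /p/ is a stop between vowels /u/ and /a/, so it spirantizes to the fricative [f]. /p/ is a stop between vowels /a/ and /o/, so it spirantizes to the fricative [f]. /turrupaapoam/ → turrufaafoam.
Rule 2 (pre-rhotic lowering): /u/ is a high vowel immediately before /r/, so it lowers to [o]. /turrufaafoam/ → torrufaafoam.
Rule 3 (final a-epenthesis): the form ends in the consonant /m/, so [a] is inserted word-finally. /torrufaafoam/ → torrufaafoama.

torrufaafoama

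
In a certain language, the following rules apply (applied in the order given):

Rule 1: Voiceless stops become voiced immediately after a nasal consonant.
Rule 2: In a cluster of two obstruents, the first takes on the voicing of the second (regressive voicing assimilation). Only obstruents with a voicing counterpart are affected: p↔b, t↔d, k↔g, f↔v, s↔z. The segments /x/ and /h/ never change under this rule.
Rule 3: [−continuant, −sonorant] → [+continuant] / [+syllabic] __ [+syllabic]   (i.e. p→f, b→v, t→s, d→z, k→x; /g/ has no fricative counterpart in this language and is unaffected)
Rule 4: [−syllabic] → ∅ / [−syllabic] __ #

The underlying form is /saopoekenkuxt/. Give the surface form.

saofoexengux

Rule 1 (post-nasal voicing): /k/ is a voiceless stop immediately after the nasal /n/, so it voices to [g]. /saopoekenkuxt/ → saopoekenguxt.
Rule 2 (regressive voicing assimilation): no segment meets the environment; /saopoekenguxt/ is unchanged.
Rule 3 (intervocalic spirantization): /p/ is a stop between vowels /o/ and /o/, so it spirantizes to the fricative [f]. /k/ is a stop between vowels /e/ and /e/, so it spirantizes to the fricative [x]. /saopoekenguxt/ → saofoexenguxt.
Rule 4 (final cluster simplification): /t/ is the second consonant of a word-final cluster /xt/, so it deletes. /saofoexenguxt/ → saofoexengux.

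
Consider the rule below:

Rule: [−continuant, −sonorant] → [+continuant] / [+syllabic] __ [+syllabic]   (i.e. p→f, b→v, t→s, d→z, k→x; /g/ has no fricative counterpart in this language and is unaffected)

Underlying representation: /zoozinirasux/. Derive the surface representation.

zoozinirasux

No segment of /zoozinirasux/ meets the structural description of the rule, so the form surfaces unchanged.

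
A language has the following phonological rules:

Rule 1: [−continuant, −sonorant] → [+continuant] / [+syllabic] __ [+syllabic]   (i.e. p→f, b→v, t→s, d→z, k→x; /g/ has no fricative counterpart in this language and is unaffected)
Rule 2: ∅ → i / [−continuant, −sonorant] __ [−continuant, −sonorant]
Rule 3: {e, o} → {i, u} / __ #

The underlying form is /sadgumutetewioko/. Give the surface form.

Rule 1 (intervocalic spirantization): /t/ is a stop between vowels /u/ and /e/, so it spirantizes to the fricative [s]. /t/ is a stop between vowels /e/ and /e/, so it spirantizes to the fricative [s]. /k/ is a stop between vowels /o/ and /o/, so it spirantizes to the fricative [x]. /sadgumutetewioko/ → sadgumusesewioxo.
Rule 2 (stop-cluster i-epenthesis): /d/ and /g/ form a stop–stop cluster, so [i] is inserted between them. /sadgumusesewioxo/ → sadigumusesewioxo.
Rule 3 (final vowel raising): /o/ is a mid vowel in word-final position, so it raises to [u]. /sadigumusesewioxo/ → sadigumusesewioxu.

sadigumusesewioxu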